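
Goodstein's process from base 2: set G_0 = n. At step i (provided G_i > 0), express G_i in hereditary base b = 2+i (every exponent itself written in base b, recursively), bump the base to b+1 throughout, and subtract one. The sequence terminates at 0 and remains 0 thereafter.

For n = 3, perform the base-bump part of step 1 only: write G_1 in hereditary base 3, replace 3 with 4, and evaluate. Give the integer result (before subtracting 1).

4

step 0: 3 = 2 + 1; sub 3 for 2: 3 + 1; = 4; G_1 = 4−1 = 3
step 1: 3 = 3; sub 4 for 3: 4; = 4; G_2 = 4−1 = 3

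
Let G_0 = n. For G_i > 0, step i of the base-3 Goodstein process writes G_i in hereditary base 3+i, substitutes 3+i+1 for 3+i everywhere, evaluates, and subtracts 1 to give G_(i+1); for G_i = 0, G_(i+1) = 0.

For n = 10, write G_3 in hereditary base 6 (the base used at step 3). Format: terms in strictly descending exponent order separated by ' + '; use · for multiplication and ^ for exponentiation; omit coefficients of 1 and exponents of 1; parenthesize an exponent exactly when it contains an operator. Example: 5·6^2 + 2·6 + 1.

10 —HB3→ 3^2 + 1 —bump→ 4^2 + 1 = 17 —(−1)→ 16
16 —HB4→ 4^2 —bump→ 5^2 = 25 —(−1)→ 24
24 —HB5→ 4·5 + 4 —bump→ 4·6 + 4 = 28 —(−1)→ 27

4·6 + 3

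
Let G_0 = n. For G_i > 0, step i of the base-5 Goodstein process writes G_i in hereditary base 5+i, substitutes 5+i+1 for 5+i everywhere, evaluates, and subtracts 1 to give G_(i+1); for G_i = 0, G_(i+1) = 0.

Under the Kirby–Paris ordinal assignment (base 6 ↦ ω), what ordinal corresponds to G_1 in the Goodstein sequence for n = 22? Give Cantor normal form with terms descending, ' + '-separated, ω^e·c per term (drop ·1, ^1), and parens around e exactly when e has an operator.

i=0: 22 = 4·5 + 2 (b=5); 5→6: 4·6 + 2 = 26; 26−1 = 25
i=1: 25 = 4·6 + 1 (b=6); 6→7: 4·7 + 1 = 29; 29−1 = 28

ω·4 + 1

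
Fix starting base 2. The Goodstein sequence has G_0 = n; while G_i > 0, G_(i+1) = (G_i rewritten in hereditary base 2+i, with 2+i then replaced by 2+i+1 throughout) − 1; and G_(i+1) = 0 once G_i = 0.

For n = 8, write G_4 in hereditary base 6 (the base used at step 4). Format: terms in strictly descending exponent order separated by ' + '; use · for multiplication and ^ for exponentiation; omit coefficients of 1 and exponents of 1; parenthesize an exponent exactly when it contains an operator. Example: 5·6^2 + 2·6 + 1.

base 2: 8 = 2^(2 + 1); at 3: 3^(3 + 1) = 81; next = 80
base 3: 80 = 2·3^3 + 2·3^2 + 2·3 + 2; at 4: 2·4^4 + 2·4^2 + 2·4 + 2 = 554; next = 553
base 4: 553 = 2·4^4 + 2·4^2 + 2·4 + 1; at 5: 2·5^5 + 2·5^2 + 2·5 + 1 = 6311; next = 6310
base 5: 6310 = 2·5^5 + 2·5^2 + 2·5; at 6: 2·6^6 + 2·6^2 + 2·6 = 93396; next = 93395
base 6: 93395 = 2·6^6 + 2·6^2 + 6 + 5; at 7: 2·7^7 + 2·7^2 + 7 + 5 = 1647196; next = 1647195

2·6^6 + 2·6^2 + 6 + 5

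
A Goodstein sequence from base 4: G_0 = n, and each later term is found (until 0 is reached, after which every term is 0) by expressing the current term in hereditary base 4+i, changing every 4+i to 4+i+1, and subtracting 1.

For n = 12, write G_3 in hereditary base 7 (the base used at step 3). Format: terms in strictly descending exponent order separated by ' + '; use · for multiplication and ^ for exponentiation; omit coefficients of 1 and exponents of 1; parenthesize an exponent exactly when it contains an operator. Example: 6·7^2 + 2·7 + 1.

2·7 + 2

step 0: 12 = 3·4; sub 5 for 4: 3·5; = 15; G_1 = 15−1 = 14
step 1: 14 = 2·5 + 4; sub 6 for 5: 2·6 + 4; = 16; G_2 = 16−1 = 15
step 2: 15 = 2·6 + 3; sub 7 for 6: 2·7 + 3; = 17; G_3 = 17−1 = 16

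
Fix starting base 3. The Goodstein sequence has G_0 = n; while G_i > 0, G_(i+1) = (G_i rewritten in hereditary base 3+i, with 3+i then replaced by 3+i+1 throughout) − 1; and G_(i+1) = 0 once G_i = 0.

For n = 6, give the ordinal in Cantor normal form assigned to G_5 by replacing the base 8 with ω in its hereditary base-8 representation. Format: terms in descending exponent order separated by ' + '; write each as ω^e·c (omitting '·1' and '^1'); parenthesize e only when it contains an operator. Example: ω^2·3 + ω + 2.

6 —HB3→ 2·3 —bump→ 2·4 = 8 —(−1)→ 7
7 —HB4→ 4 + 3 —bump→ 5 + 3 = 8 —(−1)→ 7
7 —HB5→ 5 + 2 —bump→ 6 + 2 = 8 —(−1)→ 7
7 —HB6→ 6 + 1 —bump→ 7 + 1 = 8 —(−1)→ 7
7 —HB7→ 7 —bump→ 8 = 8 —(−1)→ 7
7 —HB8→ 7 —bump→ 7 = 7 —(−1)→ 6

7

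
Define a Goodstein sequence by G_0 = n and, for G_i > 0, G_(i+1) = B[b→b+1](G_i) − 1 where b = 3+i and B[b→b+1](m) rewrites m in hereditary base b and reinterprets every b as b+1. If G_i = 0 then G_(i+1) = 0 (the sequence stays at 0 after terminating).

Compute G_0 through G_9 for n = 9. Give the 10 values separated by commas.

9, 15, 17, 19, 21, 23, 24, 25, 26, 27

(0) 9|_3 = 3^2 ↦ 4^2|_4 = 16 ⇒ 15
(1) 15|_4 = 3·4 + 3 ↦ 3·5 + 3|_5 = 18 ⇒ 17
(2) 17|_5 = 3·5 + 2 ↦ 3·6 + 2|_6 = 20 ⇒ 19
(3) 19|_6 = 3·6 + 1 ↦ 3·7 + 1|_7 = 22 ⇒ 21
(4) 21|_7 = 3·7 ↦ 3·8|_8 = 24 ⇒ 23
(5) 23|_8 = 2·8 + 7 ↦ 2·9 + 7|_9 = 25 ⇒ 24
(6) 24|_9 = 2·9 + 6 ↦ 2·10 + 6|_10 = 26 ⇒ 25
(7) 25|_10 = 2·10 + 5 ↦ 2·11 + 5|_11 = 27 ⇒ 26
(8) 26|_11 = 2·11 + 4 ↦ 2·12 + 4|_12 = 28 ⇒ 27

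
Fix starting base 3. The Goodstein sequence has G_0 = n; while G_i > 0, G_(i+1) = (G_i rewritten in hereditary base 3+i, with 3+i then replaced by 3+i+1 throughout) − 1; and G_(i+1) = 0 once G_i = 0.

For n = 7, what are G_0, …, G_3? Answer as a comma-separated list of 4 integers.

7, 8, 9, 9

step 0: 7 = 2·3 + 1; sub 4 for 3: 2·4 + 1; = 9; G_1 = 9−1 = 8
step 1: 8 = 2·4; sub 5 for 4: 2·5; = 10; G_2 = 10−1 = 9
step 2: 9 = 5 + 4; sub 6 for 5: 6 + 4; = 10; G_3 = 10−1 = 9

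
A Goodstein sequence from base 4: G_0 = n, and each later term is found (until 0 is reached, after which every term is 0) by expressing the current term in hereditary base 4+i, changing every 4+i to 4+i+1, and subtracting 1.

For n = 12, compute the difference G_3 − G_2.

G_0=12  [base 4] 3·4  →[4↦5]→  3·5 = 15  −1 ⇒ G_1=14
G_1=14  [base 5] 2·5 + 4  →[5↦6]→  2·6 + 4 = 16  −1 ⇒ G_2=15
G_2=15  [base 6] 2·6 + 3  →[6↦7]→  2·7 + 3 = 17  −1 ⇒ G_3=16

1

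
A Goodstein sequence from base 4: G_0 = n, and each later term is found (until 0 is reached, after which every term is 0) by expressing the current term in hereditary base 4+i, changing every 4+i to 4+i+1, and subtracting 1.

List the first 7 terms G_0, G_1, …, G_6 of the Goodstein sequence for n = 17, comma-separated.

17, 25, 35, 39, 43, 47, 51

G_0=17  [base 4] 4^2 + 1  →[4↦5]→  5^2 + 1 = 26  −1 ⇒ G_1=25
G_1=25  [base 5] 5^2  →[5↦6]→  6^2 = 36  −1 ⇒ G_2=35
G_2=35  [base 6] 5·6 + 5  →[6↦7]→  5·7 + 5 = 40  −1 ⇒ G_3=39
G_3=39  [base 7] 5·7 + 4  →[7↦8]→  5·8 + 4 = 44  −1 ⇒ G_4=43
G_4=43  [base 8] 5·8 + 3  →[8↦9]→  5·9 + 3 = 48  −1 ⇒ G_5=47
G_5=47  [base 9] 5·9 + 2  →[9↦10]→  5·10 + 2 = 52  −1 ⇒ G_6=51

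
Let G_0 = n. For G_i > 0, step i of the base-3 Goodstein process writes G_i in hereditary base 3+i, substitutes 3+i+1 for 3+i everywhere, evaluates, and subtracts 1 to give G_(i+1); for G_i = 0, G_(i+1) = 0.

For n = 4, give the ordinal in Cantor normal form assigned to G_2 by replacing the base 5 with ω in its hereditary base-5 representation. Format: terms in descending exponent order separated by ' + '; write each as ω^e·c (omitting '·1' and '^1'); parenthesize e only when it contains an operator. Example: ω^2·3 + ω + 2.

4

base 3: 4 = 3 + 1; at 4: 4 + 1 = 5; next = 4
base 4: 4 = 4; at 5: 5 = 5; next = 4
base 5: 4 = 4; at 6: 4 = 4; next = 3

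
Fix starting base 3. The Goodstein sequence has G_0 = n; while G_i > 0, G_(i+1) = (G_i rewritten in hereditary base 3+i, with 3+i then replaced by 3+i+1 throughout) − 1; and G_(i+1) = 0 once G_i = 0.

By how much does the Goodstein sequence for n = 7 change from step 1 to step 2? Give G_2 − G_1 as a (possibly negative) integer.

7 —HB3→ 2·3 + 1 —bump→ 2·4 + 1 = 9 —(−1)→ 8
8 —HB4→ 2·4 —bump→ 2·5 = 10 —(−1)→ 9

1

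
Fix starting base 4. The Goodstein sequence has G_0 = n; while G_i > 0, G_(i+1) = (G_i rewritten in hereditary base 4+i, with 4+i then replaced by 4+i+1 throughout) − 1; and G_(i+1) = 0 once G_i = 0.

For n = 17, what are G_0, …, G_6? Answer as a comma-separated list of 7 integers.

17, 25, 35, 39, 43, 47, 51

(0) 17|_4 = 4^2 + 1 ↦ 5^2 + 1|_5 = 26 ⇒ 25
(1) 25|_5 = 5^2 ↦ 6^2|_6 = 36 ⇒ 35
(2) 35|_6 = 5·6 + 5 ↦ 5·7 + 5|_7 = 40 ⇒ 39
(3) 39|_7 = 5·7 + 4 ↦ 5·8 + 4|_8 = 44 ⇒ 43
(4) 43|_8 = 5·8 + 3 ↦ 5·9 + 3|_9 = 48 ⇒ 47
(5) 47|_9 = 5·9 + 2 ↦ 5·10 + 2|_10 = 52 ⇒ 51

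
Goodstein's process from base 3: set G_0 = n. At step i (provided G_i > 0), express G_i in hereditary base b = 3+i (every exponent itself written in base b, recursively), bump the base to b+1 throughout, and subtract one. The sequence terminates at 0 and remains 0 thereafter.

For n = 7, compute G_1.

step 0: 7 = 2·3 + 1; sub 4 for 3: 2·4 + 1; = 9; G_1 = 9−1 = 8
step 1: 8 = 2·4; sub 5 for 4: 2·5; = 10; G_2 = 10−1 = 9

8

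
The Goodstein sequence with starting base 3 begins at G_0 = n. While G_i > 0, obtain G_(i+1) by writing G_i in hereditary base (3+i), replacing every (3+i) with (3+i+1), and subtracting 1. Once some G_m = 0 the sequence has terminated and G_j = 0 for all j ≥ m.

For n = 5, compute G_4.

4

i=0: 5 = 3 + 2 (b=3); 3→4: 4 + 2 = 6; 6−1 = 5
i=1: 5 = 4 + 1 (b=4); 4→5: 5 + 1 = 6; 6−1 = 5
i=2: 5 = 5 (b=5); 5→6: 6 = 6; 6−1 = 5
i=3: 5 = 5 (b=6); 6→7: 5 = 5; 5−1 = 4
i=4: 4 = 4 (b=7); 7→8: 4 = 4; 4−1 = 3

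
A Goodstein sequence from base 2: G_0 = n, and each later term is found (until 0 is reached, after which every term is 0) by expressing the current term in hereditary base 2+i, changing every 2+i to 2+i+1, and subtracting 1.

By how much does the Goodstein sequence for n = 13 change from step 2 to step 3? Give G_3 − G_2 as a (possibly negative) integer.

G_0=13  [base 2] 2^(2 + 1) + 2^2 + 1  →[2↦3]→  3^(3 + 1) + 3^3 + 1 = 109  −1 ⇒ G_1=108
G_1=108  [base 3] 3^(3 + 1) + 3^3  →[3↦4]→  4^(4 + 1) + 4^4 = 1280  −1 ⇒ G_2=1279
G_2=1279  [base 4] 4^(4 + 1) + 3·4^3 + 3·4^2 + 3·4 + 3  →[4↦5]→  5^(5 + 1) + 3·5^3 + 3·5^2 + 3·5 + 3 = 16093  −1 ⇒ G_3=16092

14813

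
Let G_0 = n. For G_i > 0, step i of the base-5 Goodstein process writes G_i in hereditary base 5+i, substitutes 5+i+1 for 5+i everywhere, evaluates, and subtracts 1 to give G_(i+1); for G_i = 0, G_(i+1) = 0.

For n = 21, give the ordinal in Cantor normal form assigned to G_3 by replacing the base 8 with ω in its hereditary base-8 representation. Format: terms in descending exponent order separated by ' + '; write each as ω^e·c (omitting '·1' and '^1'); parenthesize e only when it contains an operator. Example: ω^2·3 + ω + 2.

[0] 21 ≡ 4·5 + 1 (base 5). Lift 6: 25. −1: 24.
[1] 24 ≡ 4·6 (base 6). Lift 7: 28. −1: 27.
[2] 27 ≡ 3·7 + 6 (base 7). Lift 8: 30. −1: 29.
[3] 29 ≡ 3·8 + 5 (base 8). Lift 9: 32. −1: 31.

ω·3 + 5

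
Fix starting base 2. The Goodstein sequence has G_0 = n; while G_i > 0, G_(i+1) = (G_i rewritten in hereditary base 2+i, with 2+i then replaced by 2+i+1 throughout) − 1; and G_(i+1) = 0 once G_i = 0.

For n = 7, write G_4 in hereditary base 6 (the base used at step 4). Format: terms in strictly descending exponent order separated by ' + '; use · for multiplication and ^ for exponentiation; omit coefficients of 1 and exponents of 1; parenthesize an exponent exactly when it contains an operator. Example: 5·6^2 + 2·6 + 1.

(0) 7|_2 = 2^2 + 2 + 1 ↦ 3^3 + 3 + 1|_3 = 31 ⇒ 30
(1) 30|_3 = 3^3 + 3 ↦ 4^4 + 4|_4 = 260 ⇒ 259
(2) 259|_4 = 4^4 + 3 ↦ 5^5 + 3|_5 = 3128 ⇒ 3127
(3) 3127|_5 = 5^5 + 2 ↦ 6^6 + 2|_6 = 46658 ⇒ 46657
(4) 46657|_6 = 6^6 + 1 ↦ 7^7 + 1|_7 = 823544 ⇒ 823543

6^6 + 1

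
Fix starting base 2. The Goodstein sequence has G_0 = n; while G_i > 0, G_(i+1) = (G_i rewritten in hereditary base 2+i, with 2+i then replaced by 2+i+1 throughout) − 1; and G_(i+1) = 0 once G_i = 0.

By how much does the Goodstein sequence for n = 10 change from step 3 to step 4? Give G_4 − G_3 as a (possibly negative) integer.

264310

step 0: 10 = 2^(2 + 1) + 2; sub 3 for 2: 3^(3 + 1) + 3; = 84; G_1 = 84−1 = 83
step 1: 83 = 3^(3 + 1) + 2; sub 4 for 3: 4^(4 + 1) + 2; = 1026; G_2 = 1026−1 = 1025
step 2: 1025 = 4^(4 + 1) + 1; sub 5 for 4: 5^(5 + 1) + 1; = 15626; G_3 = 15626−1 = 15625
step 3: 15625 = 5^(5 + 1); sub 6 for 5: 6^(6 + 1); = 279936; G_4 = 279936−1 = 279935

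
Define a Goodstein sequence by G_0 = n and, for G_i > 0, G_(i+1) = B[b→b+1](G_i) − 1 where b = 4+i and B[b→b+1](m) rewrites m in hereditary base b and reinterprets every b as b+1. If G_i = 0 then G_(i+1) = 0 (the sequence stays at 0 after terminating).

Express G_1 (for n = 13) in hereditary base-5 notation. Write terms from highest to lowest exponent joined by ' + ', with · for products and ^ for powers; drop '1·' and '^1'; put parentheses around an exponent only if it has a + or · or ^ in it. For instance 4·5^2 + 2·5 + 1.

3·5

step 0: 13 = 3·4 + 1; sub 5 for 4: 3·5 + 1; = 16; G_1 = 16−1 = 15
step 1: 15 = 3·5; sub 6 for 5: 3·6; = 18; G_2 = 18−1 = 17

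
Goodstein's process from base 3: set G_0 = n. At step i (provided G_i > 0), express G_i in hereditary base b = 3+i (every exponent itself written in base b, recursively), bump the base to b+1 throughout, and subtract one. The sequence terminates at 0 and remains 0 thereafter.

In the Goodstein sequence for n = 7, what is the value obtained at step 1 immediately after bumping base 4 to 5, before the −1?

[0] 7 ≡ 2·3 + 1 (base 3). Lift 4: 9. −1: 8.
[1] 8 ≡ 2·4 (base 4). Lift 5: 10. −1: 9.

10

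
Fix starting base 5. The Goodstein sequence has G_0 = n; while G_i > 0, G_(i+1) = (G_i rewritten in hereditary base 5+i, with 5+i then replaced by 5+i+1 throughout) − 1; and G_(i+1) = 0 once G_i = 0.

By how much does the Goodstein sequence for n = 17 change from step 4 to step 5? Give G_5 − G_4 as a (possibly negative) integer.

1

[0] 17 ≡ 3·5 + 2 (base 5). Lift 6: 20. −1: 19.
[1] 19 ≡ 3·6 + 1 (base 6). Lift 7: 22. −1: 21.
[2] 21 ≡ 3·7 (base 7). Lift 8: 24. −1: 23.
[3] 23 ≡ 2·8 + 7 (base 8). Lift 9: 25. −1: 24.
[4] 24 ≡ 2·9 + 6 (base 9). Lift 10: 26. −1: 25.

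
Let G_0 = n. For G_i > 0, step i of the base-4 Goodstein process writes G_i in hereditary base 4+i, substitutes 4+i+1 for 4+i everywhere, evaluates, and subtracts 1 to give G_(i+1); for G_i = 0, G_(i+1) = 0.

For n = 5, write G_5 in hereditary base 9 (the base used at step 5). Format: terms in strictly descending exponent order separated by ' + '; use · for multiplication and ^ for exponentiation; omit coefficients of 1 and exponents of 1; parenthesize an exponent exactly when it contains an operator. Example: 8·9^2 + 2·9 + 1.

(0) 5|_4 = 4 + 1 ↦ 5 + 1|_5 = 6 ⇒ 5
(1) 5|_5 = 5 ↦ 6|_6 = 6 ⇒ 5
(2) 5|_6 = 5 ↦ 5|_7 = 5 ⇒ 4
(3) 4|_7 = 4 ↦ 4|_8 = 4 ⇒ 3
(4) 3|_8 = 3 ↦ 3|_9 = 3 ⇒ 2
(5) 2|_9 = 2 ↦ 2|_10 = 2 ⇒ 1

2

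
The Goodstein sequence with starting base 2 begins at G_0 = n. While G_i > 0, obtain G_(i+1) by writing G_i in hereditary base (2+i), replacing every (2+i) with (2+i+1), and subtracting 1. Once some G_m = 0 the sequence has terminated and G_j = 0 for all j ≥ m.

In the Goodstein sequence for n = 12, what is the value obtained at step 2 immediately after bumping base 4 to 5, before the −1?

[0] 12 ≡ 2^(2 + 1) + 2^2 (base 2). Lift 3: 108. −1: 107.
[1] 107 ≡ 3^(3 + 1) + 2·3^2 + 2·3 + 2 (base 3). Lift 4: 1066. −1: 1065.
[2] 1065 ≡ 4^(4 + 1) + 2·4^2 + 2·4 + 1 (base 4). Lift 5: 15686. −1: 15685.

15686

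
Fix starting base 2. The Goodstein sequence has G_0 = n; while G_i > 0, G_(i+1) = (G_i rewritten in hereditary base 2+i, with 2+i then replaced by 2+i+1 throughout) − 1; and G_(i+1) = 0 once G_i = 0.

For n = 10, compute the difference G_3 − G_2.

G_0 = 10. HB_2(10) = 2^(2 + 1) + 2. Bump = 84. G_1 = 83.
G_1 = 83. HB_3(83) = 3^(3 + 1) + 2. Bump = 1026. G_2 = 1025.
G_2 = 1025. HB_4(1025) = 4^(4 + 1) + 1. Bump = 15626. G_3 = 15625.

14600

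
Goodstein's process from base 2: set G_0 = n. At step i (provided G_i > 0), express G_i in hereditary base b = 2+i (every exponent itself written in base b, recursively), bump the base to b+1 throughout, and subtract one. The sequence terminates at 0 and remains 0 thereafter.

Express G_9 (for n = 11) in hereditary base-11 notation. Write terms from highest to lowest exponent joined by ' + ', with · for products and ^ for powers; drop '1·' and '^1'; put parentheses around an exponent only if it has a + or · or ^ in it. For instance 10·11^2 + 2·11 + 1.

7·11^11 + 7·11^7 + 7·11^6 + 7·11^5 + 7·11^4 + 7·11^3 + 7·11^2 + 7·11 + 4

[0] 11 ≡ 2^(2 + 1) + 2 + 1 (base 2). Lift 3: 85. −1: 84.
[1] 84 ≡ 3^(3 + 1) + 3 (base 3). Lift 4: 1028. −1: 1027.
[2] 1027 ≡ 4^(4 + 1) + 3 (base 4). Lift 5: 15628. −1: 15627.
[3] 15627 ≡ 5^(5 + 1) + 2 (base 5). Lift 6: 279938. −1: 279937.
[4] 279937 ≡ 6^(6 + 1) + 1 (base 6). Lift 7: 5764802. −1: 5764801.
[5] 5764801 ≡ 7^(7 + 1) (base 7). Lift 8: 134217728. −1: 134217727.
[6] 134217727 ≡ 7·8^8 + 7·8^7 + 7·8^6 + 7·8^5 + 7·8^4 + 7·8^3 + 7·8^2 + 7·8 + 7 (base 8). Lift 9: 2749609303. −1: 2749609302.
[7] 2749609302 ≡ 7·9^9 + 7·9^7 + 7·9^6 + 7·9^5 + 7·9^4 + 7·9^3 + 7·9^2 + 7·9 + 6 (base 9). Lift 10: 70077777776. −1: 70077777775.
[8] 70077777775 ≡ 7·10^10 + 7·10^7 + 7·10^6 + 7·10^5 + 7·10^4 + 7·10^3 + 7·10^2 + 7·10 + 5 (base 10). Lift 11: 1997331745491. −1: 1997331745490.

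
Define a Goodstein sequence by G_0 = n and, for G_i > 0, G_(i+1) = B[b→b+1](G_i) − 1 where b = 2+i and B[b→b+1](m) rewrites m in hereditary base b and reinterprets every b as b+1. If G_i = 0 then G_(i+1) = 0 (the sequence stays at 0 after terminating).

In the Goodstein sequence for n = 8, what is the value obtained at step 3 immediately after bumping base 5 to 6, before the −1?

93396

(0) 8|_2 = 2^(2 + 1) ↦ 3^(3 + 1)|_3 = 81 ⇒ 80
(1) 80|_3 = 2·3^3 + 2·3^2 + 2·3 + 2 ↦ 2·4^4 + 2·4^2 + 2·4 + 2|_4 = 554 ⇒ 553
(2) 553|_4 = 2·4^4 + 2·4^2 + 2·4 + 1 ↦ 2·5^5 + 2·5^2 + 2·5 + 1|_5 = 6311 ⇒ 6310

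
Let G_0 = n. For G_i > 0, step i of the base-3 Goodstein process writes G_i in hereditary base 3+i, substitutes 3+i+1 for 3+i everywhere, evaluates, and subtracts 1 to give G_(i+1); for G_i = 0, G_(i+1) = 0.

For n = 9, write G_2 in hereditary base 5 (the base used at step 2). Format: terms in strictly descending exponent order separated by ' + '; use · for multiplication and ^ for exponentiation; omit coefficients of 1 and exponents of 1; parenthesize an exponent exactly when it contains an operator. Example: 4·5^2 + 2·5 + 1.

G_0=9  [base 3] 3^2  →[3↦4]→  4^2 = 16  −1 ⇒ G_1=15
G_1=15  [base 4] 3·4 + 3  →[4↦5]→  3·5 + 3 = 18  −1 ⇒ G_2=17

3·5 + 2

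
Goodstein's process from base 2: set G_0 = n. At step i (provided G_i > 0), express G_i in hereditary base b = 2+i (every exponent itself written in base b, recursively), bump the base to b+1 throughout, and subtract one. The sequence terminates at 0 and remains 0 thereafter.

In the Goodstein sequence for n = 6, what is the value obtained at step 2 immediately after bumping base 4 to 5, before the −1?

base 2: 6 = 2^2 + 2; at 3: 3^3 + 3 = 30; next = 29
base 3: 29 = 3^3 + 2; at 4: 4^4 + 2 = 258; next = 257

3126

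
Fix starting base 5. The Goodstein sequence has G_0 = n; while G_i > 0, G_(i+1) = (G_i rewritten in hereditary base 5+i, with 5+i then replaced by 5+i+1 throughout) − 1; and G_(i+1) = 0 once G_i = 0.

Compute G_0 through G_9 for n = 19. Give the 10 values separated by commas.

19, 21, 23, 25, 27, 29, 30, 31, 32, 33

19 —HB5→ 3·5 + 4 —bump→ 3·6 + 4 = 22 —(−1)→ 21
21 —HB6→ 3·6 + 3 —bump→ 3·7 + 3 = 24 —(−1)→ 23
23 —HB7→ 3·7 + 2 —bump→ 3·8 + 2 = 26 —(−1)→ 25
25 —HB8→ 3·8 + 1 —bump→ 3·9 + 1 = 28 —(−1)→ 27
27 —HB9→ 3·9 —bump→ 3·10 = 30 —(−1)→ 29
29 —HB10→ 2·10 + 9 —bump→ 2·11 + 9 = 31 —(−1)→ 30
30 —HB11→ 2·11 + 8 —bump→ 2·12 + 8 = 32 —(−1)→ 31
31 —HB12→ 2·12 + 7 —bump→ 2·13 + 7 = 33 —(−1)→ 32
32 —HB13→ 2·13 + 6 —bump→ 2·14 + 6 = 34 —(−1)→ 33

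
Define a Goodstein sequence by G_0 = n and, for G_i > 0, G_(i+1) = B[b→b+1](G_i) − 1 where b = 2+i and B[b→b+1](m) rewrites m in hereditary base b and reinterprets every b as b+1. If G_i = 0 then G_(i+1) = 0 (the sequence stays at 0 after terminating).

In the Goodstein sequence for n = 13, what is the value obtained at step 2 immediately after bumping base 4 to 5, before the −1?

16093

step 0: 13 = 2^(2 + 1) + 2^2 + 1; sub 3 for 2: 3^(3 + 1) + 3^3 + 1; = 109; G_1 = 109−1 = 108
step 1: 108 = 3^(3 + 1) + 3^3; sub 4 for 3: 4^(4 + 1) + 4^4; = 1280; G_2 = 1280−1 = 1279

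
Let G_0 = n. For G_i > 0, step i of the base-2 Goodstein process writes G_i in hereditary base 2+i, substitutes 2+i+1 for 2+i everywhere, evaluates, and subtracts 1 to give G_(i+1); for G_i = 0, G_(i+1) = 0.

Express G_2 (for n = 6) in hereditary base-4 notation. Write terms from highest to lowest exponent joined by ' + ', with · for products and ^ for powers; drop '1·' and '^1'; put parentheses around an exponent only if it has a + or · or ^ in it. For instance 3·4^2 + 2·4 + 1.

i=0: 6 = 2^2 + 2 (b=2); 2→3: 3^3 + 3 = 30; 30−1 = 29
i=1: 29 = 3^3 + 2 (b=3); 3→4: 4^4 + 2 = 258; 258−1 = 257
i=2: 257 = 4^4 + 1 (b=4); 4→5: 5^5 + 1 = 3126; 3126−1 = 3125

4^4 + 1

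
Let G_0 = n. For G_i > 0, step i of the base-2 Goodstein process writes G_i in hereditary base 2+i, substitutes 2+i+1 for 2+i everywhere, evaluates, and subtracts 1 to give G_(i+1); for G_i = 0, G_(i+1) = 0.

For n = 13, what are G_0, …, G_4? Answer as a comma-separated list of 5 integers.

13, 108, 1279, 16092, 280711

13 —HB2→ 2^(2 + 1) + 2^2 + 1 —bump→ 3^(3 + 1) + 3^3 + 1 = 109 —(−1)→ 108
108 —HB3→ 3^(3 + 1) + 3^3 —bump→ 4^(4 + 1) + 4^4 = 1280 —(−1)→ 1279
1279 —HB4→ 4^(4 + 1) + 3·4^3 + 3·4^2 + 3·4 + 3 —bump→ 5^(5 + 1) + 3·5^3 + 3·5^2 + 3·5 + 3 = 16093 —(−1)→ 16092
16092 —HB5→ 5^(5 + 1) + 3·5^3 + 3·5^2 + 3·5 + 2 —bump→ 6^(6 + 1) + 3·6^3 + 3·6^2 + 3·6 + 2 = 280712 —(−1)→ 280711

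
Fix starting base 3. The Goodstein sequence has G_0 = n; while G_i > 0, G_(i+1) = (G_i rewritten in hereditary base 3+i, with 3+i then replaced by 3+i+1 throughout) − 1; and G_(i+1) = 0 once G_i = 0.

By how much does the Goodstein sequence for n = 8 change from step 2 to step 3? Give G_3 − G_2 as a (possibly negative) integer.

1

G_0=8  [base 3] 2·3 + 2  →[3↦4]→  2·4 + 2 = 10  −1 ⇒ G_1=9
G_1=9  [base 4] 2·4 + 1  →[4↦5]→  2·5 + 1 = 11  −1 ⇒ G_2=10
G_2=10  [base 5] 2·5  →[5↦6]→  2·6 = 12  −1 ⇒ G_3=11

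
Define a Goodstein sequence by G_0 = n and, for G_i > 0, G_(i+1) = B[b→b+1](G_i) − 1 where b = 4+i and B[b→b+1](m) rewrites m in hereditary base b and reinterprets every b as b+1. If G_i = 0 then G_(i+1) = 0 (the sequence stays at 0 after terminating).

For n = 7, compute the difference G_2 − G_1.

0

7 —HB4→ 4 + 3 —bump→ 5 + 3 = 8 —(−1)→ 7
7 —HB5→ 5 + 2 —bump→ 6 + 2 = 8 —(−1)→ 7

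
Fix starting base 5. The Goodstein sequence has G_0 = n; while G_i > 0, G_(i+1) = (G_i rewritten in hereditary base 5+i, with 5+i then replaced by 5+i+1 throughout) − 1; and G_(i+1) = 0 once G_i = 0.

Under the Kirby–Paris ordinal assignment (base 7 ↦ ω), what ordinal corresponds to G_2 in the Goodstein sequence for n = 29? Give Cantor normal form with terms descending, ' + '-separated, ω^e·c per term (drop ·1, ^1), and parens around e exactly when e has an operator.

ω^2 + 2

[0] 29 ≡ 5^2 + 4 (base 5). Lift 6: 40. −1: 39.
[1] 39 ≡ 6^2 + 3 (base 6). Lift 7: 52. −1: 51.
[2] 51 ≡ 7^2 + 2 (base 7). Lift 8: 66. −1: 65.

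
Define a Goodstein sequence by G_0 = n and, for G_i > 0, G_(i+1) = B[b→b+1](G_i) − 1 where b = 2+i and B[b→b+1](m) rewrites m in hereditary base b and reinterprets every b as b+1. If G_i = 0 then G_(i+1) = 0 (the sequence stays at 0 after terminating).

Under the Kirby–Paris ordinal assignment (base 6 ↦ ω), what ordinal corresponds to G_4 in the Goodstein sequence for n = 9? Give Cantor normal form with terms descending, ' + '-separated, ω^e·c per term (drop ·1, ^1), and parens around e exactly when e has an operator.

i=0: 9 = 2^(2 + 1) + 1 (b=2); 2→3: 3^(3 + 1) + 1 = 82; 82−1 = 81
i=1: 81 = 3^(3 + 1) (b=3); 3→4: 4^(4 + 1) = 1024; 1024−1 = 1023
i=2: 1023 = 3·4^4 + 3·4^3 + 3·4^2 + 3·4 + 3 (b=4); 4→5: 3·5^5 + 3·5^3 + 3·5^2 + 3·5 + 3 = 9843; 9843−1 = 9842
i=3: 9842 = 3·5^5 + 3·5^3 + 3·5^2 + 3·5 + 2 (b=5); 5→6: 3·6^6 + 3·6^3 + 3·6^2 + 3·6 + 2 = 140744; 140744−1 = 140743
i=4: 140743 = 3·6^6 + 3·6^3 + 3·6^2 + 3·6 + 1 (b=6); 6→7: 3·7^7 + 3·7^3 + 3·7^2 + 3·7 + 1 = 2471827; 2471827−1 = 2471826

ω^ω·3 + ω^3·3 + ω^2·3 + ω·3 + 1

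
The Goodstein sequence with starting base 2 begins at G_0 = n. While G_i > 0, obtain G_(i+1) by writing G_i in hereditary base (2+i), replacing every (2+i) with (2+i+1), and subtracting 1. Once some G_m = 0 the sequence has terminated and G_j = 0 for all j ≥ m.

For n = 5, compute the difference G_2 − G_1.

[0] 5 ≡ 2^2 + 1 (base 2). Lift 3: 28. −1: 27.
[1] 27 ≡ 3^3 (base 3). Lift 4: 256. −1: 255.

228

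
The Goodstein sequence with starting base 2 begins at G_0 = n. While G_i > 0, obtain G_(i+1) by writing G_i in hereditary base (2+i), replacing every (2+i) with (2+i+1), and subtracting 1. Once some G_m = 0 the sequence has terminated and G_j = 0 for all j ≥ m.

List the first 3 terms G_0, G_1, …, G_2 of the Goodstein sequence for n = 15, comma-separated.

15, 111, 1283

[0] 15 ≡ 2^(2 + 1) + 2^2 + 2 + 1 (base 2). Lift 3: 112. −1: 111.
[1] 111 ≡ 3^(3 + 1) + 3^3 + 3 (base 3). Lift 4: 1284. −1: 1283.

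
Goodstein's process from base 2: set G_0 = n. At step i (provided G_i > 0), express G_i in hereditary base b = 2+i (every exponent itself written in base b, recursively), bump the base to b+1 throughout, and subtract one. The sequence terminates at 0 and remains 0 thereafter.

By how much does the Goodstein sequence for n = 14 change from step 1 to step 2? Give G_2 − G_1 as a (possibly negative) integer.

1171

i=0: 14 = 2^(2 + 1) + 2^2 + 2 (b=2); 2→3: 3^(3 + 1) + 3^3 + 3 = 111; 111−1 = 110
i=1: 110 = 3^(3 + 1) + 3^3 + 2 (b=3); 3→4: 4^(4 + 1) + 4^4 + 2 = 1282; 1282−1 = 1281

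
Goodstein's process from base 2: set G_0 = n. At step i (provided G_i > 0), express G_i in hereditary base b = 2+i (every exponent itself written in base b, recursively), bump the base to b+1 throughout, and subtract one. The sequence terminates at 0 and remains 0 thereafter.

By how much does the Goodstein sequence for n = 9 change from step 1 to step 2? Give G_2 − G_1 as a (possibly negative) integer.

942

(0) 9|_2 = 2^(2 + 1) + 1 ↦ 3^(3 + 1) + 1|_3 = 82 ⇒ 81
(1) 81|_3 = 3^(3 + 1) ↦ 4^(4 + 1)|_4 = 1024 ⇒ 1023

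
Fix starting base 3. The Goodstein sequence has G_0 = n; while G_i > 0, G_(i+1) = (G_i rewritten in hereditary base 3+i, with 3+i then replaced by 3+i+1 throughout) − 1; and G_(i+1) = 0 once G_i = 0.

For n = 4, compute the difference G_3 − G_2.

-1

base 3: 4 = 3 + 1; at 4: 4 + 1 = 5; next = 4
base 4: 4 = 4; at 5: 5 = 5; next = 4
base 5: 4 = 4; at 6: 4 = 4; next = 3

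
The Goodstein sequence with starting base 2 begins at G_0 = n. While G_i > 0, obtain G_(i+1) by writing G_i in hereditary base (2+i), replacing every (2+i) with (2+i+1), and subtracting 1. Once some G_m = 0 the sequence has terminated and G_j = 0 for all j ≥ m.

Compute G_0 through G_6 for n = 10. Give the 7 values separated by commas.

(0) 10|_2 = 2^(2 + 1) + 2 ↦ 3^(3 + 1) + 3|_3 = 84 ⇒ 83
(1) 83|_3 = 3^(3 + 1) + 2 ↦ 4^(4 + 1) + 2|_4 = 1026 ⇒ 1025
(2) 1025|_4 = 4^(4 + 1) + 1 ↦ 5^(5 + 1) + 1|_5 = 15626 ⇒ 15625
(3) 15625|_5 = 5^(5 + 1) ↦ 6^(6 + 1)|_6 = 279936 ⇒ 279935
(4) 279935|_6 = 5·6^6 + 5·6^5 + 5·6^4 + 5·6^3 + 5·6^2 + 5·6 + 5 ↦ 5·7^7 + 5·7^5 + 5·7^4 + 5·7^3 + 5·7^2 + 5·7 + 5|_7 = 4215755 ⇒ 4215754
(5) 4215754|_7 = 5·7^7 + 5·7^5 + 5·7^4 + 5·7^3 + 5·7^2 + 5·7 + 4 ↦ 5·8^8 + 5·8^5 + 5·8^4 + 5·8^3 + 5·8^2 + 5·8 + 4|_8 = 84073324 ⇒ 84073323

10, 83, 1025, 15625, 279935, 4215754, 84073323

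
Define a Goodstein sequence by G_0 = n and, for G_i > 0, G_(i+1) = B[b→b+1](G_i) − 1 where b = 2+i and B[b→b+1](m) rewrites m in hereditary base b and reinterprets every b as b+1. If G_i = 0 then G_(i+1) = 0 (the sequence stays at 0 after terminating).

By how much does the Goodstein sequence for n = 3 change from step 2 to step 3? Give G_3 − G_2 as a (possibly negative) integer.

G_0 = 3. HB_2(3) = 2 + 1. Bump = 4. G_1 = 3.
G_1 = 3. HB_3(3) = 3. Bump = 4. G_2 = 3.
G_2 = 3. HB_4(3) = 3. Bump = 3. G_3 = 2.

-1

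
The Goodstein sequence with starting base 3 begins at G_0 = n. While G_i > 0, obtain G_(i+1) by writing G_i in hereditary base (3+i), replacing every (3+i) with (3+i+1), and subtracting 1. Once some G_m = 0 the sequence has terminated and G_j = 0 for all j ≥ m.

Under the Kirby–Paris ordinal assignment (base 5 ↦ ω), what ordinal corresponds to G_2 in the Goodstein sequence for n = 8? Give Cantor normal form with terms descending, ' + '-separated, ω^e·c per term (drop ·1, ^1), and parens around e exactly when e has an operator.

ω·2

i=0: 8 = 2·3 + 2 (b=3); 3→4: 2·4 + 2 = 10; 10−1 = 9
i=1: 9 = 2·4 + 1 (b=4); 4→5: 2·5 + 1 = 11; 11−1 = 10
i=2: 10 = 2·5 (b=5); 5→6: 2·6 = 12; 12−1 = 11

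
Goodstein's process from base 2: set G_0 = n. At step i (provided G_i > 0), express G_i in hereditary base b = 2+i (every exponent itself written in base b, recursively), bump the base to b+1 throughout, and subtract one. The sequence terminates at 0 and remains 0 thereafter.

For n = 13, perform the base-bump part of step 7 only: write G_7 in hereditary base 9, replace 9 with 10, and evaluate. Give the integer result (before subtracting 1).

100000003326

[0] 13 ≡ 2^(2 + 1) + 2^2 + 1 (base 2). Lift 3: 109. −1: 108.
[1] 108 ≡ 3^(3 + 1) + 3^3 (base 3). Lift 4: 1280. −1: 1279.
[2] 1279 ≡ 4^(4 + 1) + 3·4^3 + 3·4^2 + 3·4 + 3 (base 4). Lift 5: 16093. −1: 16092.
[3] 16092 ≡ 5^(5 + 1) + 3·5^3 + 3·5^2 + 3·5 + 2 (base 5). Lift 6: 280712. −1: 280711.
[4] 280711 ≡ 6^(6 + 1) + 3·6^3 + 3·6^2 + 3·6 + 1 (base 6). Lift 7: 5765999. −1: 5765998.
[5] 5765998 ≡ 7^(7 + 1) + 3·7^3 + 3·7^2 + 3·7 (base 7). Lift 8: 134219480. −1: 134219479.
[6] 134219479 ≡ 8^(8 + 1) + 3·8^3 + 3·8^2 + 2·8 + 7 (base 8). Lift 9: 3486786856. −1: 3486786855.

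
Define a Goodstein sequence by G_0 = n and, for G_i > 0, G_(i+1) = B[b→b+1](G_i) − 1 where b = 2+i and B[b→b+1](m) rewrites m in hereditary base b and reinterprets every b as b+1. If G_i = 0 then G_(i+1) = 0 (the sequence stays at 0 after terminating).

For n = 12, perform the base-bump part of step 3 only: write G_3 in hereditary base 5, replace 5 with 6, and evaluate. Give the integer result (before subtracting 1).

base 2: 12 = 2^(2 + 1) + 2^2; at 3: 3^(3 + 1) + 3^3 = 108; next = 107
base 3: 107 = 3^(3 + 1) + 2·3^2 + 2·3 + 2; at 4: 4^(4 + 1) + 2·4^2 + 2·4 + 2 = 1066; next = 1065
base 4: 1065 = 4^(4 + 1) + 2·4^2 + 2·4 + 1; at 5: 5^(5 + 1) + 2·5^2 + 2·5 + 1 = 15686; next = 15685
base 5: 15685 = 5^(5 + 1) + 2·5^2 + 2·5; at 6: 6^(6 + 1) + 2·6^2 + 2·6 = 280020; next = 280019

280020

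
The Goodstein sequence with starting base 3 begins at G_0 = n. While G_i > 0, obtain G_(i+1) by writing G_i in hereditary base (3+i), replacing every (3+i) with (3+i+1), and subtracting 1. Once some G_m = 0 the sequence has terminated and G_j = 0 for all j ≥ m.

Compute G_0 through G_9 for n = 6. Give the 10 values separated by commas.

(0) 6|_3 = 2·3 ↦ 2·4|_4 = 8 ⇒ 7
(1) 7|_4 = 4 + 3 ↦ 5 + 3|_5 = 8 ⇒ 7
(2) 7|_5 = 5 + 2 ↦ 6 + 2|_6 = 8 ⇒ 7
(3) 7|_6 = 6 + 1 ↦ 7 + 1|_7 = 8 ⇒ 7
(4) 7|_7 = 7 ↦ 8|_8 = 8 ⇒ 7
(5) 7|_8 = 7 ↦ 7|_9 = 7 ⇒ 6
(6) 6|_9 = 6 ↦ 6|_10 = 6 ⇒ 5
(7) 5|_10 = 5 ↦ 5|_11 = 5 ⇒ 4
(8) 4|_11 = 4 ↦ 4|_12 = 4 ⇒ 3

6, 7, 7, 7, 7, 7, 6, 5, 4, 3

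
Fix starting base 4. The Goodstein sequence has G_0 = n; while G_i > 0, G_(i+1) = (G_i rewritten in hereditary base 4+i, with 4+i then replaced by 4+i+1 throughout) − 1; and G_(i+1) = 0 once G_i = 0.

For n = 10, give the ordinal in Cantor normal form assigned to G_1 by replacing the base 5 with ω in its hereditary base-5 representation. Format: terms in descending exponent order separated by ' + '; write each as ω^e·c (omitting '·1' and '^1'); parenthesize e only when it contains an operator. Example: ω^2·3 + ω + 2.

ω·2 + 1

10 —HB4→ 2·4 + 2 —bump→ 2·5 + 2 = 12 —(−1)→ 11
11 —HB5→ 2·5 + 1 —bump→ 2·6 + 1 = 13 —(−1)→ 12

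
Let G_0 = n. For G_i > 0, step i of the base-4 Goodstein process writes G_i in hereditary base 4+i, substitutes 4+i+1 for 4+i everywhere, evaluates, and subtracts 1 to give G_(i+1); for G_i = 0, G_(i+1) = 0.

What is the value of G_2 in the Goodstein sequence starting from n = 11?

13

[0] 11 ≡ 2·4 + 3 (base 4). Lift 5: 13. −1: 12.
[1] 12 ≡ 2·5 + 2 (base 5). Lift 6: 14. −1: 13.
[2] 13 ≡ 2·6 + 1 (base 6). Lift 7: 15. −1: 14.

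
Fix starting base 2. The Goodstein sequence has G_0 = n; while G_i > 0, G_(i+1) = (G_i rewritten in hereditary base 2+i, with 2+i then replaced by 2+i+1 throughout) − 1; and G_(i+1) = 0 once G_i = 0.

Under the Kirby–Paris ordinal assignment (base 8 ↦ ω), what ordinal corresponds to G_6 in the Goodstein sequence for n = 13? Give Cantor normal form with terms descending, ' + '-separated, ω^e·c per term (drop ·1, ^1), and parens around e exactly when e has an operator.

13 —HB2→ 2^(2 + 1) + 2^2 + 1 —bump→ 3^(3 + 1) + 3^3 + 1 = 109 —(−1)→ 108
108 —HB3→ 3^(3 + 1) + 3^3 —bump→ 4^(4 + 1) + 4^4 = 1280 —(−1)→ 1279
1279 —HB4→ 4^(4 + 1) + 3·4^3 + 3·4^2 + 3·4 + 3 —bump→ 5^(5 + 1) + 3·5^3 + 3·5^2 + 3·5 + 3 = 16093 —(−1)→ 16092
16092 —HB5→ 5^(5 + 1) + 3·5^3 + 3·5^2 + 3·5 + 2 —bump→ 6^(6 + 1) + 3·6^3 + 3·6^2 + 3·6 + 2 = 280712 —(−1)→ 280711
280711 —HB6→ 6^(6 + 1) + 3·6^3 + 3·6^2 + 3·6 + 1 —bump→ 7^(7 + 1) + 3·7^3 + 3·7^2 + 3·7 + 1 = 5765999 —(−1)→ 5765998
5765998 —HB7→ 7^(7 + 1) + 3·7^3 + 3·7^2 + 3·7 —bump→ 8^(8 + 1) + 3·8^3 + 3·8^2 + 3·8 = 134219480 —(−1)→ 134219479
134219479 —HB8→ 8^(8 + 1) + 3·8^3 + 3·8^2 + 2·8 + 7 —bump→ 9^(9 + 1) + 3·9^3 + 3·9^2 + 2·9 + 7 = 3486786856 —(−1)→ 3486786855

ω^(ω + 1) + ω^3·3 + ω^2·3 + ω·2 + 7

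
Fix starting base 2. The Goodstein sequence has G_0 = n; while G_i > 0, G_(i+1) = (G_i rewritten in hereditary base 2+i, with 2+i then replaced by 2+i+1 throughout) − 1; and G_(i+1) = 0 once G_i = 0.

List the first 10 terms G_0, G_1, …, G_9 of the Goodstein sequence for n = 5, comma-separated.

5, 27, 255, 467, 775, 1197, 1751, 2454, 3325, 4382

step 0: 5 = 2^2 + 1; sub 3 for 2: 3^3 + 1; = 28; G_1 = 28−1 = 27
step 1: 27 = 3^3; sub 4 for 3: 4^4; = 256; G_2 = 256−1 = 255
step 2: 255 = 3·4^3 + 3·4^2 + 3·4 + 3; sub 5 for 4: 3·5^3 + 3·5^2 + 3·5 + 3; = 468; G_3 = 468−1 = 467
step 3: 467 = 3·5^3 + 3·5^2 + 3·5 + 2; sub 6 for 5: 3·6^3 + 3·6^2 + 3·6 + 2; = 776; G_4 = 776−1 = 775
step 4: 775 = 3·6^3 + 3·6^2 + 3·6 + 1; sub 7 for 6: 3·7^3 + 3·7^2 + 3·7 + 1; = 1198; G_5 = 1198−1 = 1197
step 5: 1197 = 3·7^3 + 3·7^2 + 3·7; sub 8 for 7: 3·8^3 + 3·8^2 + 3·8; = 1752; G_6 = 1752−1 = 1751
step 6: 1751 = 3·8^3 + 3·8^2 + 2·8 + 7; sub 9 for 8: 3·9^3 + 3·9^2 + 2·9 + 7; = 2455; G_7 = 2455−1 = 2454
step 7: 2454 = 3·9^3 + 3·9^2 + 2·9 + 6; sub 10 for 9: 3·10^3 + 3·10^2 + 2·10 + 6; = 3326; G_8 = 3326−1 = 3325
step 8: 3325 = 3·10^3 + 3·10^2 + 2·10 + 5; sub 11 for 10: 3·11^3 + 3·11^2 + 2·11 + 5; = 4383; G_9 = 4383−1 = 4382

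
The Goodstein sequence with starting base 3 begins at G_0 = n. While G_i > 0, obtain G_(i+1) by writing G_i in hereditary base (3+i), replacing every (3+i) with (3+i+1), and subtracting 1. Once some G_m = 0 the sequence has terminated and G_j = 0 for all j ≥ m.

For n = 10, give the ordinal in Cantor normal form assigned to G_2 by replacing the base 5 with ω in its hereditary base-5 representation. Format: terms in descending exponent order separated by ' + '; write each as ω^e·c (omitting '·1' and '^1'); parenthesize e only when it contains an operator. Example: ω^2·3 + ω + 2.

ω·4 + 4

(0) 10|_3 = 3^2 + 1 ↦ 4^2 + 1|_4 = 17 ⇒ 16
(1) 16|_4 = 4^2 ↦ 5^2|_5 = 25 ⇒ 24
(2) 24|_5 = 4·5 + 4 ↦ 4·6 + 4|_6 = 28 ⇒ 27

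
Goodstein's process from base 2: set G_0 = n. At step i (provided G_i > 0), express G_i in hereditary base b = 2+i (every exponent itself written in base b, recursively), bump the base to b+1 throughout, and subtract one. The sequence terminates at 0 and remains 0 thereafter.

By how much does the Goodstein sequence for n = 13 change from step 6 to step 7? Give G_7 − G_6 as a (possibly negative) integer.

3352567376

[0] 13 ≡ 2^(2 + 1) + 2^2 + 1 (base 2). Lift 3: 109. −1: 108.
[1] 108 ≡ 3^(3 + 1) + 3^3 (base 3). Lift 4: 1280. −1: 1279.
[2] 1279 ≡ 4^(4 + 1) + 3·4^3 + 3·4^2 + 3·4 + 3 (base 4). Lift 5: 16093. −1: 16092.
[3] 16092 ≡ 5^(5 + 1) + 3·5^3 + 3·5^2 + 3·5 + 2 (base 5). Lift 6: 280712. −1: 280711.
[4] 280711 ≡ 6^(6 + 1) + 3·6^3 + 3·6^2 + 3·6 + 1 (base 6). Lift 7: 5765999. −1: 5765998.
[5] 5765998 ≡ 7^(7 + 1) + 3·7^3 + 3·7^2 + 3·7 (base 7). Lift 8: 134219480. −1: 134219479.
[6] 134219479 ≡ 8^(8 + 1) + 3·8^3 + 3·8^2 + 2·8 + 7 (base 8). Lift 9: 3486786856. −1: 3486786855.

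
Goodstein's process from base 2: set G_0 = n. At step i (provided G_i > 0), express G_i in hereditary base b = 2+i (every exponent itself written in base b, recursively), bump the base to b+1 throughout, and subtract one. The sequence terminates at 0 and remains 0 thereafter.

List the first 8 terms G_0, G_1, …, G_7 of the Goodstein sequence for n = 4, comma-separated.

4, 26, 41, 60, 83, 109, 139, 173

base 2: 4 = 2^2; at 3: 3^3 = 27; next = 26
base 3: 26 = 2·3^2 + 2·3 + 2; at 4: 2·4^2 + 2·4 + 2 = 42; next = 41
base 4: 41 = 2·4^2 + 2·4 + 1; at 5: 2·5^2 + 2·5 + 1 = 61; next = 60
base 5: 60 = 2·5^2 + 2·5; at 6: 2·6^2 + 2·6 = 84; next = 83
base 6: 83 = 2·6^2 + 6 + 5; at 7: 2·7^2 + 7 + 5 = 110; next = 109
base 7: 109 = 2·7^2 + 7 + 4; at 8: 2·8^2 + 8 + 4 = 140; next = 139
base 8: 139 = 2·8^2 + 8 + 3; at 9: 2·9^2 + 9 + 3 = 174; next = 173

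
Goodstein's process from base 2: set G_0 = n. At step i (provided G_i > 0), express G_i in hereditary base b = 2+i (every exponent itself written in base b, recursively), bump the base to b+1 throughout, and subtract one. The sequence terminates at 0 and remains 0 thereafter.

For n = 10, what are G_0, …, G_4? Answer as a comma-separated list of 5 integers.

step 0: 10 = 2^(2 + 1) + 2; sub 3 for 2: 3^(3 + 1) + 3; = 84; G_1 = 84−1 = 83
step 1: 83 = 3^(3 + 1) + 2; sub 4 for 3: 4^(4 + 1) + 2; = 1026; G_2 = 1026−1 = 1025
step 2: 1025 = 4^(4 + 1) + 1; sub 5 for 4: 5^(5 + 1) + 1; = 15626; G_3 = 15626−1 = 15625
step 3: 15625 = 5^(5 + 1); sub 6 for 5: 6^(6 + 1); = 279936; G_4 = 279936−1 = 279935

10, 83, 1025, 15625, 279935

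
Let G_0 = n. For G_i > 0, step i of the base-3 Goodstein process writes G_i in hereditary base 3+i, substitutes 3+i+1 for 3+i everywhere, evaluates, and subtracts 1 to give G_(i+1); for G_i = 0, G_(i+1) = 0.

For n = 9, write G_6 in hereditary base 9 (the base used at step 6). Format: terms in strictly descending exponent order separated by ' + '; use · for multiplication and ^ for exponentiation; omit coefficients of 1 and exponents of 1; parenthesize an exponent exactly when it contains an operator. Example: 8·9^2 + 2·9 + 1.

G_0=9  [base 3] 3^2  →[3↦4]→  4^2 = 16  −1 ⇒ G_1=15
G_1=15  [base 4] 3·4 + 3  →[4↦5]→  3·5 + 3 = 18  −1 ⇒ G_2=17
G_2=17  [base 5] 3·5 + 2  →[5↦6]→  3·6 + 2 = 20  −1 ⇒ G_3=19
G_3=19  [base 6] 3·6 + 1  →[6↦7]→  3·7 + 1 = 22  −1 ⇒ G_4=21
G_4=21  [base 7] 3·7  →[7↦8]→  3·8 = 24  −1 ⇒ G_5=23
G_5=23  [base 8] 2·8 + 7  →[8↦9]→  2·9 + 7 = 25  −1 ⇒ G_6=24
G_6=24  [base 9] 2·9 + 6  →[9↦10]→  2·10 + 6 = 26  −1 ⇒ G_7=25

2·9 + 6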